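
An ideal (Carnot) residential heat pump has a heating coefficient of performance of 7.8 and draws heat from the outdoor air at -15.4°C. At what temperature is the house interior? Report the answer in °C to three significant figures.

COP_HP = T_H/(T_H − T_C) rearranges to T_H = COP·T_C/(COP − 1).
With T_C = 257.75 K, T_H = 7.8 × 257.75/6.800 = 295.65 K.
Converting, 295.65 K = 22.50°C.

22.5 °C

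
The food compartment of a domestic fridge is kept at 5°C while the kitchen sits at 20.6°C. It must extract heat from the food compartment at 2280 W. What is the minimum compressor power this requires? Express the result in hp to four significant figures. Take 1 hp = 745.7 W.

0.1715 hp

In absolute terms T_C = 278.15 K and T_H = 293.75 K, so ΔT = 15.60 K.
COP_Carnot = T_C/ΔT = 278.15/15.60 = 17.83.
Ẇ_min = Q̇/COP_Carnot = 2280/17.83 = 127.9 W = 0.1715 hp.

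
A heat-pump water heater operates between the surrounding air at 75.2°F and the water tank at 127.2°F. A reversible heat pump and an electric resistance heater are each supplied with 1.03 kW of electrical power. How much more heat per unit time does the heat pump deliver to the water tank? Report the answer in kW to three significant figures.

10.6 kW

In absolute terms T_C = 297.15 K and T_H = 326.04 K, so ΔT = 28.89 K.
COP_Carnot = T_H/ΔT = 326.04/28.89 = 11.29.
The heat pump delivers Q̇_H = COP × Ẇ = 11.62 kW; the resistance heater delivers Ẇ = 1.030 kW.
Extra = (COP − 1)·Ẇ = 10.59 kW.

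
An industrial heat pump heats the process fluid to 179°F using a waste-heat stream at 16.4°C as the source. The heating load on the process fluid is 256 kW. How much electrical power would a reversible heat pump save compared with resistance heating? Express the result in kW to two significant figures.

In absolute terms T_C = 289.55 K and T_H = 354.82 K, so ΔT = 65.27 K.
COP_Carnot = T_H/ΔT = 354.82/65.27 = 5.436.
Resistance heating needs Ẇ_res = Q̇_H = 256.0 kW; the reversible heat pump needs only Ẇ_hp = Q̇_H/COP = 47.09 kW.
Saving = 256.0 − 47.09 = 208.9 kW.

210 kW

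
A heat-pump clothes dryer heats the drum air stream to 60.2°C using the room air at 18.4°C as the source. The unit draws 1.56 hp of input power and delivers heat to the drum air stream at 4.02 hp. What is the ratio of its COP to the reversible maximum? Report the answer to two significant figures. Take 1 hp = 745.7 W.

COP_actual = Q̇_H/Ẇ = 4.020/1.560 = 2.577.
In absolute terms T_C = 291.55 K and T_H = 333.35 K, so ΔT = 41.80 K.
COP_Carnot = T_H/ΔT = 333.35/41.80 = 7.975.
η_II = COP_actual/COP_Carnot = 2.577/7.975 = 0.3231.

0.32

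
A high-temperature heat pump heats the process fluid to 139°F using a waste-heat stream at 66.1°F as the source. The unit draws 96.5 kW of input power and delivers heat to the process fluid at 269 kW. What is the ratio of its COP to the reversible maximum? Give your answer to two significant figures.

0.34

COP_actual = Q̇_H/Ẇ = 269.0/96.50 = 2.788.
In absolute terms T_C = 292.09 K and T_H = 332.59 K, so ΔT = 40.50 K.
COP_Carnot = T_H/ΔT = 332.59/40.50 = 8.212.
η_II = COP_actual/COP_Carnot = 2.788/8.212 = 0.3394.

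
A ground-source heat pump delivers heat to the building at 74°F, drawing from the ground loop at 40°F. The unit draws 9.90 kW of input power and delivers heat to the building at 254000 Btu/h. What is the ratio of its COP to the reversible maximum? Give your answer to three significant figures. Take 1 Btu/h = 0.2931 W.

0.479

Converting, Q̇_H = 254000 Btu/h = 74.45 kW, so COP_actual = Q̇_H/Ẇ = 74.45/9.900 = 7.520.
In absolute terms T_C = 277.59 K and T_H = 296.48 K, so ΔT = 18.89 K.
COP_Carnot = T_H/ΔT = 296.48/18.89 = 15.70.
η_II = COP_actual/COP_Carnot = 7.520/15.70 = 0.4791.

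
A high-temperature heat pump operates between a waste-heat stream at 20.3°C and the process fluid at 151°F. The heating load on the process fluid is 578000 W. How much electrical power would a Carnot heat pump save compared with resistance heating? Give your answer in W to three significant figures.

In absolute terms T_C = 293.45 K and T_H = 339.26 K, so ΔT = 45.81 K.
COP_Carnot = T_H/ΔT = 339.26/45.81 = 7.406.
Resistance heating needs Ẇ_res = Q̇_H = 578000 W; the reversible heat pump needs only Ẇ_hp = Q̇_H/COP = 78050 W.
Saving = 578000 − 78050 = 500000 W.

500000 W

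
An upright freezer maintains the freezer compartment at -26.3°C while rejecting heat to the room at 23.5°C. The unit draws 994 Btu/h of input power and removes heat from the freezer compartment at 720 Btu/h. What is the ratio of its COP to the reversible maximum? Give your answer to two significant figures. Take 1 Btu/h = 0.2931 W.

0.15

COP_actual = Q̇_C/Ẇ = 720.0/994.0 = 0.7243.
In absolute terms T_C = 246.85 K and T_H = 296.65 K, so ΔT = 49.80 K.
COP_Carnot = T_C/ΔT = 246.85/49.80 = 4.957.
η_II = COP_actual/COP_Carnot = 0.7243/4.957 = 0.1461.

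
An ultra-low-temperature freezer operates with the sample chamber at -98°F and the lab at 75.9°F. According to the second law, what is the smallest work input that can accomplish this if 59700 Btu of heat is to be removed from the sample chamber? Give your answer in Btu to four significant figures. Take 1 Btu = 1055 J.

In absolute terms T_C = 200.93 K and T_H = 297.54 K, so ΔT = 96.61 K.
The reversible limit is COP_R = T_C/ΔT = 2.080, so W_min = Q_C/COP = Q_C·ΔT/T_C.
W_min = 59700 × 96.61/200.93 = 28710 Btu.

28710 Btu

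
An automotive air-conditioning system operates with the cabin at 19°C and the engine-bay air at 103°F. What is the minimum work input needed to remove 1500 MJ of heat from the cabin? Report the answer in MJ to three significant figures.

In absolute terms T_C = 292.15 K and T_H = 312.59 K, so ΔT = 20.44 K.
The reversible limit is COP_R = T_C/ΔT = 14.29, so W_min = Q_C/COP = Q_C·ΔT/T_C.
W_min = 1500 × 20.44/292.15 = 105.0 MJ.

105 MJ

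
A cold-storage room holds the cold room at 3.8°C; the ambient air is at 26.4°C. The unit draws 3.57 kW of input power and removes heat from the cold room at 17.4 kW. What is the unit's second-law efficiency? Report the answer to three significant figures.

COP_actual = Q̇_C/Ẇ = 17.40/3.570 = 4.874.
In absolute terms T_C = 276.95 K and T_H = 299.55 K, so ΔT = 22.60 K.
COP_Carnot = T_C/ΔT = 276.95/22.60 = 12.25.
η_II = COP_actual/COP_Carnot = 4.874/12.25 = 0.3977.

0.398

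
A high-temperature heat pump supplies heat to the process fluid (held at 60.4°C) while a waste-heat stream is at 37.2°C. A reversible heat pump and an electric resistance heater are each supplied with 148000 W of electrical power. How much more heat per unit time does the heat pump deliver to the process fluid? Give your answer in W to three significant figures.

1980000 W

In absolute terms T_C = 310.35 K and T_H = 333.55 K, so ΔT = 23.20 K.
COP_Carnot = T_H/ΔT = 333.55/23.20 = 14.38.
The heat pump delivers Q̇_H = COP × Ẇ = 2128000 W; the resistance heater delivers Ẇ = 148000 W.
Extra = (COP − 1)·Ẇ = 1980000 W.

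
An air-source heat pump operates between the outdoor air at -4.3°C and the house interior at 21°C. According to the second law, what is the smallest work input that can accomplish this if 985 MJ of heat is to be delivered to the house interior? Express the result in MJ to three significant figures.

84.7 MJ

In absolute terms T_C = 268.85 K and T_H = 294.15 K, so ΔT = 25.30 K.
The reversible limit is COP_HP = T_H/ΔT = 11.63, so W_min = Q_H/COP = Q_H·ΔT/T_H.
W_min = 985.0 × 25.30/294.15 = 84.72 MJ.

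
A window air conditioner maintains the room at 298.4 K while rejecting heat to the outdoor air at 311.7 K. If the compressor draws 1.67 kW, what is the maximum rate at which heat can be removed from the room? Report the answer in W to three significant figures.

The reservoir spacing is ΔT = 311.7 − 298.4 = 13.30 K.
COP_Carnot = T_C/ΔT = 298.40/13.30 = 22.44.
Q̇_max = COP_Carnot × Ẇ = 22.44 × 1.670 kW = 37.47 kW = 37470 W.

37500 W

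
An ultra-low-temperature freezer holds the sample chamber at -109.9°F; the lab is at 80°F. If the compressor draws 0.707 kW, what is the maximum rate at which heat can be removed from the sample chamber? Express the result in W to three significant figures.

1300 W

In absolute terms T_C = 194.32 K and T_H = 299.82 K, so ΔT = 105.5 K.
COP_Carnot = T_C/ΔT = 194.32/105.5 = 1.842.
Q̇_max = COP_Carnot × Ẇ = 1.842 × 0.7070 kW = 1.302 kW = 1302 W.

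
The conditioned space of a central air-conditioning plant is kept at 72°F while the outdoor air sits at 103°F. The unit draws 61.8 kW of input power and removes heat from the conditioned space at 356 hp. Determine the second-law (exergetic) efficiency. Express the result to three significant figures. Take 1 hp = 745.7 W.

Converting, Q̇_C = 356.0 hp = 265.5 kW, so COP_actual = Q̇_C/Ẇ = 265.5/61.80 = 4.296.
In absolute terms T_C = 295.37 K and T_H = 312.59 K, so ΔT = 17.22 K.
COP_Carnot = T_C/ΔT = 295.37/17.22 = 17.15.
η_II = COP_actual/COP_Carnot = 4.296/17.15 = 0.2505.

0.250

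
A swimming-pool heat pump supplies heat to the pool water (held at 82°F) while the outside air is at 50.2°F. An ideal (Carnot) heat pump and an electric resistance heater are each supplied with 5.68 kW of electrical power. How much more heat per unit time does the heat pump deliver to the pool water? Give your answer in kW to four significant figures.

In absolute terms T_C = 283.26 K and T_H = 300.93 K, so ΔT = 17.67 K.
COP_Carnot = T_H/ΔT = 300.93/17.67 = 17.03.
The heat pump delivers Q̇_H = COP × Ẇ = 96.75 kW; the resistance heater delivers Ẇ = 5.680 kW.
Extra = (COP − 1)·Ẇ = 91.07 kW.

91.07 kW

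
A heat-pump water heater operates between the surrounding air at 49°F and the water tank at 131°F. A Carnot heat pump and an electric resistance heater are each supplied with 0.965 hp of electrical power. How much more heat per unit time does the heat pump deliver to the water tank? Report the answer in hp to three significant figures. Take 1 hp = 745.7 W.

5.99 hp

In absolute terms T_C = 282.59 K and T_H = 328.15 K, so ΔT = 45.56 K.
COP_Carnot = T_H/ΔT = 328.15/45.56 = 7.203.
The heat pump delivers Q̇_H = COP × Ẇ = 6.951 hp; the resistance heater delivers Ẇ = 0.9650 hp.
Extra = (COP − 1)·Ẇ = 5.986 hp.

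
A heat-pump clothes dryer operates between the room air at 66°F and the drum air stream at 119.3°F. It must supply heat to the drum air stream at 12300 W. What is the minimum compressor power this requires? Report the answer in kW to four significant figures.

In absolute terms T_C = 292.04 K and T_H = 321.65 K, so ΔT = 29.61 K.
COP_Carnot = T_H/ΔT = 321.65/29.61 = 10.86.
Ẇ_min = Q̇/COP_Carnot = 12300/10.86 = 1132 W = 1.132 kW.

1.132 kW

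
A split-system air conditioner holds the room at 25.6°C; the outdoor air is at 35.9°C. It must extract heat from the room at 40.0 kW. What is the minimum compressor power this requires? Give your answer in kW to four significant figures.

1.379 kW

In absolute terms T_C = 298.75 K and T_H = 309.05 K, so ΔT = 10.30 K.
COP_Carnot = T_C/ΔT = 298.75/10.30 = 29.00.
Ẇ_min = Q̇/COP_Carnot = 40.00/29.00 = 1.379 kW.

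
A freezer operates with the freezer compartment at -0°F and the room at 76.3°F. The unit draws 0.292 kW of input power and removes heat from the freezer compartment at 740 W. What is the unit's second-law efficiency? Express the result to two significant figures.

0.42

Converting, Q̇_C = 740.0 W = 0.7400 kW, so COP_actual = Q̇_C/Ẇ = 0.7400/0.2920 = 2.534.
In absolute terms T_C = 255.37 K and T_H = 297.76 K, so ΔT = 42.39 K.
COP_Carnot = T_C/ΔT = 255.37/42.39 = 6.025.
η_II = COP_actual/COP_Carnot = 2.534/6.025 = 0.4207.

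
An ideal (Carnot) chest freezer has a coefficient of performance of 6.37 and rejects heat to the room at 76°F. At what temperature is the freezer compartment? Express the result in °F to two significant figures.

For a Carnot refrigerator COP_R = T_C/(T_H − T_C), so T_C = COP·T_H/(1 + COP).
With T_H = 297.59 K, T_C = 6.37 × 297.59/7.370 = 257.22 K.
Converting, 257.22 K = 3.32°F.

3.3 °F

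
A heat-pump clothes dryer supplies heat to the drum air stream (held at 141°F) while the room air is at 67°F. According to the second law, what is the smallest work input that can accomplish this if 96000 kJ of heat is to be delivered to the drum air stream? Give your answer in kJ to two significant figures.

12000 kJ

In absolute terms T_C = 292.59 K and T_H = 333.71 K, so ΔT = 41.11 K.
The reversible limit is COP_HP = T_H/ΔT = 8.117, so W_min = Q_H/COP = Q_H·ΔT/T_H.
W_min = 96000 × 41.11/333.71 = 11830 kJ.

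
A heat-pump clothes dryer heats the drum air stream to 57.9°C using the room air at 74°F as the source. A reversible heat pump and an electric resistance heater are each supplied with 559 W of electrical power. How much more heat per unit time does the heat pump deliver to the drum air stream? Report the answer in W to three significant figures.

In absolute terms T_C = 296.48 K and T_H = 331.05 K, so ΔT = 34.57 K.
COP_Carnot = T_H/ΔT = 331.05/34.57 = 9.577.
The heat pump delivers Q̇_H = COP × Ẇ = 5354 W; the resistance heater delivers Ẇ = 559.0 W.
Extra = (COP − 1)·Ẇ = 4795 W.

4790 W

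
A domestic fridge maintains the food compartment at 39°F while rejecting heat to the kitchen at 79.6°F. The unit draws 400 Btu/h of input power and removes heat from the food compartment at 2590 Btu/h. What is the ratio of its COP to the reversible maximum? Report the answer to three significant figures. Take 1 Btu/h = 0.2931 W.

COP_actual = Q̇_C/Ẇ = 2590/400.0 = 6.475.
In absolute terms T_C = 277.04 K and T_H = 299.59 K, so ΔT = 22.56 K.
COP_Carnot = T_C/ΔT = 277.04/22.56 = 12.28.
η_II = COP_actual/COP_Carnot = 6.475/12.28 = 0.5272.

0.527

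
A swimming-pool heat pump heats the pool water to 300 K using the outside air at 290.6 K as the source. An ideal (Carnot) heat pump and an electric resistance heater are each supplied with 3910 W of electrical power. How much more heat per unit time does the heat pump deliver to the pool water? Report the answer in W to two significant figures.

The reservoir spacing is ΔT = 300 − 290.6 = 9.400 K.
COP_Carnot = T_H/ΔT = 300.00/9.400 = 31.91.
The heat pump delivers Q̇_H = COP × Ẇ = 124800 W; the resistance heater delivers Ẇ = 3910 W.
Extra = (COP − 1)·Ẇ = 120900 W.

120000 W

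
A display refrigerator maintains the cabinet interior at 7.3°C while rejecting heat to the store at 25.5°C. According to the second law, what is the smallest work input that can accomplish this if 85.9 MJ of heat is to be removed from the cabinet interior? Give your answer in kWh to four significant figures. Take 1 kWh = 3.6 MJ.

In absolute terms T_C = 280.45 K and T_H = 298.65 K, so ΔT = 18.20 K.
The reversible limit is COP_R = T_C/ΔT = 15.41, so W_min = Q_C/COP = Q_C·ΔT/T_C.
W_min = 85.90 × 18.20/280.45 = 5.575 MJ = 1.548 kWh.

1.548 kWh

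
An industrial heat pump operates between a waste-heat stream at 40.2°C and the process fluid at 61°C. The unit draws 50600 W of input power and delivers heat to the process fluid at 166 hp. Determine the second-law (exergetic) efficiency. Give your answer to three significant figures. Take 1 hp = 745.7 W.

Converting, Q̇_H = 166.0 hp = 123800 W, so COP_actual = Q̇_H/Ẇ = 123800/50600 = 2.446.
In absolute terms T_C = 313.35 K and T_H = 334.15 K, so ΔT = 20.80 K.
COP_Carnot = T_H/ΔT = 334.15/20.80 = 16.06.
η_II = COP_actual/COP_Carnot = 2.446/16.06 = 0.1523.

0.152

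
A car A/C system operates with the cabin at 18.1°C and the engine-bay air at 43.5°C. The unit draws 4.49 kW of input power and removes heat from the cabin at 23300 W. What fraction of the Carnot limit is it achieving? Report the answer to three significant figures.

Converting, Q̇_C = 23300 W = 23.30 kW, so COP_actual = Q̇_C/Ẇ = 23.30/4.490 = 5.189.
In absolute terms T_C = 291.25 K and T_H = 316.65 K, so ΔT = 25.40 K.
COP_Carnot = T_C/ΔT = 291.25/25.40 = 11.47.
η_II = COP_actual/COP_Carnot = 5.189/11.47 = 0.4526.

0.453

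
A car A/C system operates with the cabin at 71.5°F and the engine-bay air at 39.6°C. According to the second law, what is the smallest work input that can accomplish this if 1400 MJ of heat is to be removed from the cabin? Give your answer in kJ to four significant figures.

83760 kJ

In absolute terms T_C = 295.09 K and T_H = 312.75 K, so ΔT = 17.66 K.
The reversible limit is COP_R = T_C/ΔT = 16.71, so W_min = Q_C/COP = Q_C·ΔT/T_C.
W_min = 1400 × 17.66/295.09 = 83.76 MJ = 83760 kJ.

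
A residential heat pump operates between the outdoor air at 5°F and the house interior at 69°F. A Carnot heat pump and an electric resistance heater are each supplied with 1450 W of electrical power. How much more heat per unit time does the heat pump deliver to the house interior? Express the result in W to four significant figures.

In absolute terms T_C = 258.15 K and T_H = 293.71 K, so ΔT = 35.56 K.
COP_Carnot = T_H/ΔT = 293.71/35.56 = 8.260.
The heat pump delivers Q̇_H = COP × Ẇ = 11980 W; the resistance heater delivers Ẇ = 1450 W.
Extra = (COP − 1)·Ẇ = 10530 W.

10530 W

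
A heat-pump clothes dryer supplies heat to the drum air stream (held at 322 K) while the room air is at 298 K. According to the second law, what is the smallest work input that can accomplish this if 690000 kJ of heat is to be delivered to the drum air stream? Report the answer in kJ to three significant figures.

The reservoir spacing is ΔT = 322 − 298 = 24.00 K.
The reversible limit is COP_HP = T_H/ΔT = 13.42, so W_min = Q_H/COP = Q_H·ΔT/T_H.
W_min = 690000 × 24.00/322.00 = 51430 kJ.

51400 kJ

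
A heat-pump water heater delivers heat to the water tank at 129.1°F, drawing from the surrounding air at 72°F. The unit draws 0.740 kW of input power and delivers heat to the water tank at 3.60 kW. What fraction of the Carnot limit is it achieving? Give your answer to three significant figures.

COP_actual = Q̇_H/Ẇ = 3.600/0.7400 = 4.865.
In absolute terms T_C = 295.37 K and T_H = 327.09 K, so ΔT = 31.72 K.
COP_Carnot = T_H/ΔT = 327.09/31.72 = 10.31.
η_II = COP_actual/COP_Carnot = 4.865/10.31 = 0.4718.

0.472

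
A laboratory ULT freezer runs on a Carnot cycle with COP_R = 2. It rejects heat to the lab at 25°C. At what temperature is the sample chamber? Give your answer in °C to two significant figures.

For a Carnot refrigerator COP_R = T_C/(T_H − T_C), so T_C = COP·T_H/(1 + COP).
With T_H = 298.15 K, T_C = 2 × 298.15/3.000 = 198.77 K.
Converting, 198.77 K = -74.38°C.

-74 °C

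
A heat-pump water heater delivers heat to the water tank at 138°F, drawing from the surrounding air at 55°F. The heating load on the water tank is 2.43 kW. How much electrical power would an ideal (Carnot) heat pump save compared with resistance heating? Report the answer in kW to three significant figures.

2.09 kW

In absolute terms T_C = 285.93 K and T_H = 332.04 K, so ΔT = 46.11 K.
COP_Carnot = T_H/ΔT = 332.04/46.11 = 7.201.
Resistance heating needs Ẇ_res = Q̇_H = 2.430 kW; the reversible heat pump needs only Ẇ_hp = Q̇_H/COP = 0.3375 kW.
Saving = 2.430 − 0.3375 = 2.093 kW.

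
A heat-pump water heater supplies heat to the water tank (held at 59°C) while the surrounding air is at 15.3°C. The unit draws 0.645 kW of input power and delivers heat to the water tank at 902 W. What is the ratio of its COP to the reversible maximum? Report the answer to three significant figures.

0.184

Converting, Q̇_H = 902.0 W = 0.9020 kW, so COP_actual = Q̇_H/Ẇ = 0.9020/0.6450 = 1.398.
In absolute terms T_C = 288.45 K and T_H = 332.15 K, so ΔT = 43.70 K.
COP_Carnot = T_H/ΔT = 332.15/43.70 = 7.601.
η_II = COP_actual/COP_Carnot = 1.398/7.601 = 0.1840.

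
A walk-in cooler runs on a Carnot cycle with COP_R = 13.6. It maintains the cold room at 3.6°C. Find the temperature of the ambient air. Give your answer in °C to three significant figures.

COP_R = T_C/(T_H − T_C) gives T_H − T_C = T_C/COP.
With T_C = 276.75 K, T_H = 276.75 × (1 + 1/13.6) = 297.10 K.
Converting, 297.10 K = 23.95°C.

23.9 °C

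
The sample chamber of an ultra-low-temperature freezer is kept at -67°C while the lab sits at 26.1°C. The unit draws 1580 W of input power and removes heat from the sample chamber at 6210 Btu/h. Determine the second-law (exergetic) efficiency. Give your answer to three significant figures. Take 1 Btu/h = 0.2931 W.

Converting, Q̇_C = 6210 Btu/h = 1820 W, so COP_actual = Q̇_C/Ẇ = 1820/1580 = 1.152.
In absolute terms T_C = 206.15 K and T_H = 299.25 K, so ΔT = 93.10 K.
COP_Carnot = T_C/ΔT = 206.15/93.10 = 2.214.
η_II = COP_actual/COP_Carnot = 1.152/2.214 = 0.5203.

0.520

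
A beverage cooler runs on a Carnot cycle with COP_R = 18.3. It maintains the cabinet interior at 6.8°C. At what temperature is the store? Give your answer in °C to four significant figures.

COP_R = T_C/(T_H − T_C) gives T_H − T_C = T_C/COP.
With T_C = 279.95 K, T_H = 279.95 × (1 + 1/18.3) = 295.25 K.
Converting, 295.25 K = 22.10°C.

22.10 °C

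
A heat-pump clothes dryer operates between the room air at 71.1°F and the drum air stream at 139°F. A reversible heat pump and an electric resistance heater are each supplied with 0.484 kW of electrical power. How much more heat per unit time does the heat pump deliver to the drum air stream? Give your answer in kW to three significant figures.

3.78 kW

In absolute terms T_C = 294.87 K and T_H = 332.59 K, so ΔT = 37.72 K.
COP_Carnot = T_H/ΔT = 332.59/37.72 = 8.817.
The heat pump delivers Q̇_H = COP × Ẇ = 4.267 kW; the resistance heater delivers Ẇ = 0.4840 kW.
Extra = (COP − 1)·Ẇ = 3.783 kW.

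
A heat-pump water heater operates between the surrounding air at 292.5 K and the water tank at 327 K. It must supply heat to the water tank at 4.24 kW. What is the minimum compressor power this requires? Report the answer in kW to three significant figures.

0.447 kW

The reservoir spacing is ΔT = 327 − 292.5 = 34.50 K.
COP_Carnot = T_H/ΔT = 327.00/34.50 = 9.478.
Ẇ_min = Q̇/COP_Carnot = 4.240/9.478 = 0.4473 kW.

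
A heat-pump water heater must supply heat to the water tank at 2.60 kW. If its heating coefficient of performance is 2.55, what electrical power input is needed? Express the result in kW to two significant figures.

1.0 kW

Ẇ = Q̇_H/COP_HP = 2.600/2.55 = 1.020 kW.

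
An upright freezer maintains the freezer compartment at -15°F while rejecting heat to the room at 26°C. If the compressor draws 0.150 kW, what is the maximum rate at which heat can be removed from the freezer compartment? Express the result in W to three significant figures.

In absolute terms T_C = 247.04 K and T_H = 299.15 K, so ΔT = 52.11 K.
COP_Carnot = T_C/ΔT = 247.04/52.11 = 4.741.
Q̇_max = COP_Carnot × Ẇ = 4.741 × 0.1500 kW = 0.7111 kW = 711.1 W.

711 W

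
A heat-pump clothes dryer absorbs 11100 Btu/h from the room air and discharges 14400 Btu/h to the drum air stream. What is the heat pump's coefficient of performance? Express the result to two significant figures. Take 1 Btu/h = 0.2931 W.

The first law gives Q̇_H = Q̇_C + Ẇ, so the three rates are Q̇_C = 11100, Q̇_H = 14400, Ẇ = 3300 Btu/h.
COP_HP = Q̇_H/Ẇ = 14400/3300 = 4.364.

4.4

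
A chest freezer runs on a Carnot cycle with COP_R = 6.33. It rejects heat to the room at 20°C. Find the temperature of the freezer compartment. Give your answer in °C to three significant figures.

-20.0 °C

For a Carnot refrigerator COP_R = T_C/(T_H − T_C), so T_C = COP·T_H/(1 + COP).
With T_H = 293.15 K, T_C = 6.33 × 293.15/7.330 = 253.16 K.
Converting, 253.16 K = -19.99°C.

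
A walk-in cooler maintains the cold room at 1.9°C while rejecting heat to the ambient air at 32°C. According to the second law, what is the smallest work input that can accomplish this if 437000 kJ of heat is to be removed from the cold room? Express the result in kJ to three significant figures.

In absolute terms T_C = 275.05 K and T_H = 305.15 K, so ΔT = 30.10 K.
The reversible limit is COP_R = T_C/ΔT = 9.138, so W_min = Q_C/COP = Q_C·ΔT/T_C.
W_min = 437000 × 30.10/275.05 = 47820 kJ.

47800 kJ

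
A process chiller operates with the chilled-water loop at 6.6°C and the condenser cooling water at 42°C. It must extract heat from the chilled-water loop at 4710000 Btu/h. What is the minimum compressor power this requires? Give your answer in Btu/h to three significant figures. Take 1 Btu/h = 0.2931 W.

In absolute terms T_C = 279.75 K and T_H = 315.15 K, so ΔT = 35.40 K.
COP_Carnot = T_C/ΔT = 279.75/35.40 = 7.903.
Ẇ_min = Q̇/COP_Carnot = 4710000/7.903 = 596000 Btu/h.

596000 Btu/h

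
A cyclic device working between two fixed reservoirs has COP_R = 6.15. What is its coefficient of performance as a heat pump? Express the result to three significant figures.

7.15

The first law on one cycle gives Q_H = Q_C + W, so Q_H/W = Q_C/W + 1.
COP_HP = COP_R + 1 = 6.15 + 1 = 7.15.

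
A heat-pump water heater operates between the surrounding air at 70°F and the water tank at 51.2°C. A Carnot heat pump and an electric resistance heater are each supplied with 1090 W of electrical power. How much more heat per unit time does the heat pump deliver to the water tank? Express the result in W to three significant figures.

In absolute terms T_C = 294.26 K and T_H = 324.35 K, so ΔT = 30.09 K.
COP_Carnot = T_H/ΔT = 324.35/30.09 = 10.78.
The heat pump delivers Q̇_H = COP × Ẇ = 11750 W; the resistance heater delivers Ẇ = 1090 W.
Extra = (COP − 1)·Ẇ = 10660 W.

10700 W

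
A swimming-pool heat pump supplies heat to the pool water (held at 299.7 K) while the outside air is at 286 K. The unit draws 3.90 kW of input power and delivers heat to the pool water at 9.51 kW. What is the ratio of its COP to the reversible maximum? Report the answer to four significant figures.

0.1115

COP_actual = Q̇_H/Ẇ = 9.510/3.900 = 2.438.
The reservoir spacing is ΔT = 299.7 − 286 = 13.70 K.
COP_Carnot = T_H/ΔT = 299.70/13.70 = 21.88.
η_II = COP_actual/COP_Carnot = 2.438/21.88 = 0.1115.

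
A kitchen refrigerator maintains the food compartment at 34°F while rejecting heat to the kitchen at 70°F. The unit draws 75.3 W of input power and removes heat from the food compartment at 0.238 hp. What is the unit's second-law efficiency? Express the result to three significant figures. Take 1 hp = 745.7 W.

0.172

Converting, Q̇_C = 0.2380 hp = 177.5 W, so COP_actual = Q̇_C/Ẇ = 177.5/75.30 = 2.357.
In absolute terms T_C = 274.26 K and T_H = 294.26 K, so ΔT = 20.00 K.
COP_Carnot = T_C/ΔT = 274.26/20.00 = 13.71.
η_II = COP_actual/COP_Carnot = 2.357/13.71 = 0.1719.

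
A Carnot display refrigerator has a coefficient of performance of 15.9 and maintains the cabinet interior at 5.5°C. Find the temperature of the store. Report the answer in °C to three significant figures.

COP_R = T_C/(T_H − T_C) gives T_H − T_C = T_C/COP.
With T_C = 278.65 K, T_H = 278.65 × (1 + 1/15.9) = 296.18 K.
Converting, 296.18 K = 23.03°C.

23.0 °C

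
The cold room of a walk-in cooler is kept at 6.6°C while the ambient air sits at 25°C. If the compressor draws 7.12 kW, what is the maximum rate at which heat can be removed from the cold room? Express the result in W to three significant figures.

In absolute terms T_C = 279.75 K and T_H = 298.15 K, so ΔT = 18.40 K.
COP_Carnot = T_C/ΔT = 279.75/18.40 = 15.20.
Q̇_max = COP_Carnot × Ẇ = 15.20 × 7.120 kW = 108.3 kW = 108300 W.

108000 W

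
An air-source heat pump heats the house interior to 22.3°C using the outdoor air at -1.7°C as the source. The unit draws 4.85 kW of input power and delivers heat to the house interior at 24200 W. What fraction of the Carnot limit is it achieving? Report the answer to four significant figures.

0.4053

Converting, Q̇_H = 24200 W = 24.20 kW, so COP_actual = Q̇_H/Ẇ = 24.20/4.850 = 4.990.
In absolute terms T_C = 271.45 K and T_H = 295.45 K, so ΔT = 24.00 K.
COP_Carnot = T_H/ΔT = 295.45/24.00 = 12.31.
η_II = COP_actual/COP_Carnot = 4.990/12.31 = 0.4053.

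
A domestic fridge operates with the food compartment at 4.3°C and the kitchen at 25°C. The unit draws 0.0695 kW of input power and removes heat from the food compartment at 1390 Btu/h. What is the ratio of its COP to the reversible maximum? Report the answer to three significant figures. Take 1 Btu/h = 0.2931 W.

Converting, Q̇_C = 1390 Btu/h = 0.4074 kW, so COP_actual = Q̇_C/Ẇ = 0.4074/0.06950 = 5.862.
In absolute terms T_C = 277.45 K and T_H = 298.15 K, so ΔT = 20.70 K.
COP_Carnot = T_C/ΔT = 277.45/20.70 = 13.40.
η_II = COP_actual/COP_Carnot = 5.862/13.40 = 0.4374.

0.437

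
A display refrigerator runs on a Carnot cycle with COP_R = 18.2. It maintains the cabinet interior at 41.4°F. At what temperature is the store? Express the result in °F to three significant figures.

COP_R = T_C/(T_H − T_C) gives T_H − T_C = T_C/COP.
With T_C = 278.37 K, T_H = 278.37 × (1 + 1/18.2) = 293.67 K.
Converting, 293.67 K = 68.93°F.

68.9 °F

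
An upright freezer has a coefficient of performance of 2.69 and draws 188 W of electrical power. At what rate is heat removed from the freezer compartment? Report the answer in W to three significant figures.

506 W

Q̇_C = COP × Ẇ = 2.69 × 188.0 = 505.7 W.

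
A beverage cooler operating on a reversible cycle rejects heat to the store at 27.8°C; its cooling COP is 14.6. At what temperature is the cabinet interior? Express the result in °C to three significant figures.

For a Carnot refrigerator COP_R = T_C/(T_H − T_C), so T_C = COP·T_H/(1 + COP).
With T_H = 300.95 K, T_C = 14.6 × 300.95/15.60 = 281.66 K.
Converting, 281.66 K = 8.51°C.

8.51 °C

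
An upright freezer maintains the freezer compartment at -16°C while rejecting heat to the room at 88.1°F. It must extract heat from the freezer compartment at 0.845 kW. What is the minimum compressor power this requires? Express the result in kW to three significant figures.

In absolute terms T_C = 257.15 K and T_H = 304.32 K, so ΔT = 47.17 K.
COP_Carnot = T_C/ΔT = 257.15/47.17 = 5.452.
Ẇ_min = Q̇/COP_Carnot = 0.8450/5.452 = 0.1550 kW.

0.155 kW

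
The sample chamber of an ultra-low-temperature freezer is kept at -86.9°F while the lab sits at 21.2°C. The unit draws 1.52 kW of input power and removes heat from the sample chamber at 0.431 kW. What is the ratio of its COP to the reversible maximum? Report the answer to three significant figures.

COP_actual = Q̇_C/Ẇ = 0.4310/1.520 = 0.2836.
In absolute terms T_C = 207.09 K and T_H = 294.35 K, so ΔT = 87.26 K.
COP_Carnot = T_C/ΔT = 207.09/87.26 = 2.373.
η_II = COP_actual/COP_Carnot = 0.2836/2.373 = 0.1195.

0.119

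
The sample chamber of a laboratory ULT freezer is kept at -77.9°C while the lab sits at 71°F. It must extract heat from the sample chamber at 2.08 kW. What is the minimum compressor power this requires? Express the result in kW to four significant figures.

1.061 kW

In absolute terms T_C = 195.25 K and T_H = 294.82 K, so ΔT = 99.57 K.
COP_Carnot = T_C/ΔT = 195.25/99.57 = 1.961.
Ẇ_min = Q̇/COP_Carnot = 2.080/1.961 = 1.061 kW.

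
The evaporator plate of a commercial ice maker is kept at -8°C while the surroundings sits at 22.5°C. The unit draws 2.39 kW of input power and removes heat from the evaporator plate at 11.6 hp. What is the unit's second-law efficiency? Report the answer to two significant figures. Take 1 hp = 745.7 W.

0.42

Converting, Q̇_C = 11.60 hp = 8.650 kW, so COP_actual = Q̇_C/Ẇ = 8.650/2.390 = 3.619.
In absolute terms T_C = 265.15 K and T_H = 295.65 K, so ΔT = 30.50 K.
COP_Carnot = T_C/ΔT = 265.15/30.50 = 8.693.
η_II = COP_actual/COP_Carnot = 3.619/8.693 = 0.4163.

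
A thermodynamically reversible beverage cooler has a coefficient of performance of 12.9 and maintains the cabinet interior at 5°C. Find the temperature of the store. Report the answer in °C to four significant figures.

26.56 °C

COP_R = T_C/(T_H − T_C) gives T_H − T_C = T_C/COP.
With T_C = 278.15 K, T_H = 278.15 × (1 + 1/12.9) = 299.71 K.
Converting, 299.71 K = 26.56°C.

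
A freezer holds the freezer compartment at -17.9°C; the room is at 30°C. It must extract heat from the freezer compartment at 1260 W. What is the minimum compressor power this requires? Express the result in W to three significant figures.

In absolute terms T_C = 255.25 K and T_H = 303.15 K, so ΔT = 47.90 K.
COP_Carnot = T_C/ΔT = 255.25/47.90 = 5.329.
Ẇ_min = Q̇/COP_Carnot = 1260/5.329 = 236.5 W.

236 W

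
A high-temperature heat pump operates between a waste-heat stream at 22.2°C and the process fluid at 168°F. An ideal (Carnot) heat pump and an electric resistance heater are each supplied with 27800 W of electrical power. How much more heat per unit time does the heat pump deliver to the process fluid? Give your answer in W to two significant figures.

In absolute terms T_C = 295.35 K and T_H = 348.71 K, so ΔT = 53.36 K.
COP_Carnot = T_H/ΔT = 348.71/53.36 = 6.536.
The heat pump delivers Q̇_H = COP × Ẇ = 181700 W; the resistance heater delivers Ẇ = 27800 W.
Extra = (COP − 1)·Ẇ = 153900 W.

150000 W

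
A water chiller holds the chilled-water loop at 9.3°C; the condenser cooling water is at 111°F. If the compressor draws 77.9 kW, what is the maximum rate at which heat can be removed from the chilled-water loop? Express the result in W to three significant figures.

In absolute terms T_C = 282.45 K and T_H = 317.04 K, so ΔT = 34.59 K.
COP_Carnot = T_C/ΔT = 282.45/34.59 = 8.166.
Q̇_max = COP_Carnot × Ẇ = 8.166 × 77.90 kW = 636.1 kW = 636100 W.

636000 W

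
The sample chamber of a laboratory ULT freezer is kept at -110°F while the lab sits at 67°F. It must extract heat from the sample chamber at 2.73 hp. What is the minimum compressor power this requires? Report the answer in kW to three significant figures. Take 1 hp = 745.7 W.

In absolute terms T_C = 194.26 K and T_H = 292.59 K, so ΔT = 98.33 K.
COP_Carnot = T_C/ΔT = 194.26/98.33 = 1.976.
Ẇ_min = Q̇/COP_Carnot = 2.730/1.976 = 1.382 hp = 1.030 kW.

1.03 kW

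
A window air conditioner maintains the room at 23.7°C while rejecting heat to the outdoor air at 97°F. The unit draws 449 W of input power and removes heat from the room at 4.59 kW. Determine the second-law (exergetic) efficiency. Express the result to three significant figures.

0.427

Converting, Q̇_C = 4.590 kW = 4590 W, so COP_actual = Q̇_C/Ẇ = 4590/449.0 = 10.22.
In absolute terms T_C = 296.85 K and T_H = 309.26 K, so ΔT = 12.41 K.
COP_Carnot = T_C/ΔT = 296.85/12.41 = 23.92.
η_II = COP_actual/COP_Carnot = 10.22/23.92 = 0.4274.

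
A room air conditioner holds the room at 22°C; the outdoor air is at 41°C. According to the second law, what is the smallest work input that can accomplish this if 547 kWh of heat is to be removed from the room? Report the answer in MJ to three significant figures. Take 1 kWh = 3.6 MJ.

In absolute terms T_C = 295.15 K and T_H = 314.15 K, so ΔT = 19.00 K.
The reversible limit is COP_R = T_C/ΔT = 15.53, so W_min = Q_C/COP = Q_C·ΔT/T_C.
W_min = 547.0 × 19.00/295.15 = 35.21 kWh = 126.8 MJ.

127 MJ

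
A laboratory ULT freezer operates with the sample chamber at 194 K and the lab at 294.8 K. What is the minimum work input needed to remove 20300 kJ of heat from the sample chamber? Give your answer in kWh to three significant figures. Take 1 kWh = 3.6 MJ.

2.93 kWh

The reservoir spacing is ΔT = 294.8 − 194 = 100.8 K.
The reversible limit is COP_R = T_C/ΔT = 1.925, so W_min = Q_C/COP = Q_C·ΔT/T_C.
W_min = 20300 × 100.8/194.00 = 10550 kJ = 2.930 kWh.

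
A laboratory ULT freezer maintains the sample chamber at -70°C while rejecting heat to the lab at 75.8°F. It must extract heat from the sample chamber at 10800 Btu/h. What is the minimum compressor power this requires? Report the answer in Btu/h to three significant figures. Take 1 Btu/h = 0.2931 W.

5020 Btu/h

In absolute terms T_C = 203.15 K and T_H = 297.48 K, so ΔT = 94.33 K.
COP_Carnot = T_C/ΔT = 203.15/94.33 = 2.154.
Ẇ_min = Q̇/COP_Carnot = 10800/2.154 = 5015 Btu/h.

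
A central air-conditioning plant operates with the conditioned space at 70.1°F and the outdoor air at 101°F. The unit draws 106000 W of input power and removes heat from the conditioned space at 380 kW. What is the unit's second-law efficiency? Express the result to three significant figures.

0.209

Converting, Q̇_C = 380.0 kW = 380000 W, so COP_actual = Q̇_C/Ẇ = 380000/106000 = 3.585.
In absolute terms T_C = 294.32 K and T_H = 311.48 K, so ΔT = 17.17 K.
COP_Carnot = T_C/ΔT = 294.32/17.17 = 17.14.
η_II = COP_actual/COP_Carnot = 3.585/17.14 = 0.2091.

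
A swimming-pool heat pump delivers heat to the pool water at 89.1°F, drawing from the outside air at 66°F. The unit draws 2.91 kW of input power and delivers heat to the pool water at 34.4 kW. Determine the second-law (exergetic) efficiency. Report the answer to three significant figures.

0.498

COP_actual = Q̇_H/Ẇ = 34.40/2.910 = 11.82.
In absolute terms T_C = 292.04 K and T_H = 304.87 K, so ΔT = 12.83 K.
COP_Carnot = T_H/ΔT = 304.87/12.83 = 23.76.
η_II = COP_actual/COP_Carnot = 11.82/23.76 = 0.4976.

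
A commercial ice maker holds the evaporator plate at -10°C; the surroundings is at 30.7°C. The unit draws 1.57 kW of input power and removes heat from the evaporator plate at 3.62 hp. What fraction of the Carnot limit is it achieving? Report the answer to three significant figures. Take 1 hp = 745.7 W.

0.266

Converting, Q̇_C = 3.620 hp = 2.699 kW, so COP_actual = Q̇_C/Ẇ = 2.699/1.570 = 1.719.
In absolute terms T_C = 263.15 K and T_H = 303.85 K, so ΔT = 40.70 K.
COP_Carnot = T_C/ΔT = 263.15/40.70 = 6.466.
η_II = COP_actual/COP_Carnot = 1.719/6.466 = 0.2659.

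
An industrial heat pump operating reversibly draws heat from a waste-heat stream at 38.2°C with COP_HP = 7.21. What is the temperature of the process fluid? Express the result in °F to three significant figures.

COP_HP = T_H/(T_H − T_C) rearranges to T_H = COP·T_C/(COP − 1).
With T_C = 311.35 K, T_H = 7.21 × 311.35/6.210 = 361.49 K.
Converting, 361.49 K = 191.01°F.

191 °F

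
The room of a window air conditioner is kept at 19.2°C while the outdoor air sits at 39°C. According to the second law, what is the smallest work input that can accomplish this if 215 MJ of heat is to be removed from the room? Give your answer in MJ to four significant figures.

14.56 MJ

In absolute terms T_C = 292.35 K and T_H = 312.15 K, so ΔT = 19.80 K.
The reversible limit is COP_R = T_C/ΔT = 14.77, so W_min = Q_C/COP = Q_C·ΔT/T_C.
W_min = 215.0 × 19.80/292.35 = 14.56 MJ.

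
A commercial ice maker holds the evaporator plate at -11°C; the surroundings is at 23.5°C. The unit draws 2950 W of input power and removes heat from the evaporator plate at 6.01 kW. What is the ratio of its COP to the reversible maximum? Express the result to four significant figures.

Converting, Q̇_C = 6.010 kW = 6010 W, so COP_actual = Q̇_C/Ẇ = 6010/2950 = 2.037.
In absolute terms T_C = 262.15 K and T_H = 296.65 K, so ΔT = 34.50 K.
COP_Carnot = T_C/ΔT = 262.15/34.50 = 7.599.
η_II = COP_actual/COP_Carnot = 2.037/7.599 = 0.2681.

0.2681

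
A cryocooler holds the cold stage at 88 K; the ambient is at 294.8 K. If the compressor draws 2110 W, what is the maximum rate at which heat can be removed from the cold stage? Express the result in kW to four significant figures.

The reservoir spacing is ΔT = 294.8 − 88 = 206.8 K.
COP_Carnot = T_C/ΔT = 88.00/206.8 = 0.4255.
Q̇_max = COP_Carnot × Ẇ = 0.4255 × 2110 W = 897.9 W = 0.8979 kW.

0.8979 kW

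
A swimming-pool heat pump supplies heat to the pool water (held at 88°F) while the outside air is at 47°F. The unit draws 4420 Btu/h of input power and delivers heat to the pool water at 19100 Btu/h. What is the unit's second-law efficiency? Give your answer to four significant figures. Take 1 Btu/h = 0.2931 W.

COP_actual = Q̇_H/Ẇ = 19100/4420 = 4.321.
In absolute terms T_C = 281.48 K and T_H = 304.26 K, so ΔT = 22.78 K.
COP_Carnot = T_H/ΔT = 304.26/22.78 = 13.36.
η_II = COP_actual/COP_Carnot = 4.321/13.36 = 0.3235.

0.3235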